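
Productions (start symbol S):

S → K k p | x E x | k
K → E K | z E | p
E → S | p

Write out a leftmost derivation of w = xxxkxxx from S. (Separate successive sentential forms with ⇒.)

S ⇒ xEx ⇒ xSx ⇒ xxExx ⇒ xxSxx ⇒ xxxExxx ⇒ xxxSxxx ⇒ xxxkxxx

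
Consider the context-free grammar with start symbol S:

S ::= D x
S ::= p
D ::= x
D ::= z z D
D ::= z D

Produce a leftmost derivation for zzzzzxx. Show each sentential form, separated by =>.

S => Dx   [S ::= D x]
Dx => zDx   [D ::= z D]
zDx => zzzDx   [D ::= z z D]
zzzDx => zzzzzDx   [D ::= z z D]
zzzzzDx => zzzzzxx   [D ::= x]

S => Dx => zDx => zzzDx => zzzzzDx => zzzzzxx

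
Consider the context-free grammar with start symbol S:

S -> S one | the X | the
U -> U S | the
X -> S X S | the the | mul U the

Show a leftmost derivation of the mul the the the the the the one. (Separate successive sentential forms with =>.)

S => S one => the X one => the mul U the one => the mul U S the one => the mul U S S the one => the mul U S S S the one => the mul U S S S S the one => the mul the S S S S the one => the mul the the S S S the one => the mul the the the S S the one => the mul the the the the S the one => the mul the the the the the the one

S => S one   [S -> S one]
S one => the X one   [S -> the X]
the X one => the mul U the one   [X -> mul U the]
the mul U the one => the mul U S the one   [U -> U S]
the mul U S the one => the mul U S S the one   [U -> U S]
the mul U S S the one => the mul U S S S the one   [U -> U S]
the mul U S S S the one => the mul U S S S S the one   [U -> U S]
the mul U S S S S the one => the mul the S S S S the one   [U -> the]
the mul the S S S S the one => the mul the the S S S the one   [S -> the]
the mul the the S S S the one => the mul the the the S S the one   [S -> the]
the mul the the the S S the one => the mul the the the the S the one   [S -> the]
the mul the the the the S the one => the mul the the the the the the one   [S -> the]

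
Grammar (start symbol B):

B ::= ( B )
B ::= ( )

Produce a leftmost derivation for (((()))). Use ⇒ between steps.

B⇒(B)⇒((B))⇒(((B)))⇒(((())))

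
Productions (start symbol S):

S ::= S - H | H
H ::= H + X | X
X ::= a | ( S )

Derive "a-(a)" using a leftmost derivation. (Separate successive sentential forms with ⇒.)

S ⇒ S-H ⇒ H-H ⇒ X-H ⇒ a-H ⇒ a-X ⇒ a-(S) ⇒ a-(H) ⇒ a-(X) ⇒ a-(a)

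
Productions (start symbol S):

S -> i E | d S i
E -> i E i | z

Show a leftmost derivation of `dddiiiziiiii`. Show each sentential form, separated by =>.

S => dSi   [S -> d S i]
dSi => ddSii   [S -> d S i]
ddSii => dddSiii   [S -> d S i]
dddSiii => dddiEiii   [S -> i E]
dddiEiii => dddiiEiiii   [E -> i E i]
dddiiEiiii => dddiiiEiiiii   [E -> i E i]
dddiiiEiiiii => dddiiiziiiii   [E -> z]

S=>dSi=>ddSii=>dddSiii=>dddiEiii=>dddiiEiiii=>dddiiiEiiiii=>dddiiiziiiii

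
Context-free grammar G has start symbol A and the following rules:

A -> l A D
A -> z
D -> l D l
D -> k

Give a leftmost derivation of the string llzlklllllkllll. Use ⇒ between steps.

A ⇒ lAD ⇒ llADD ⇒ llzDD ⇒ llzlDlD ⇒ llzlklD ⇒ llzlkllDl ⇒ llzlklllDll ⇒ llzlkllllDlll ⇒ llzlklllllDllll ⇒ llzlklllllkllll

A ⇒ lAD   [A -> l A D]
lAD ⇒ llADD   [A -> l A D]
llADD ⇒ llzDD   [A -> z]
llzDD ⇒ llzlDlD   [D -> l D l]
llzlDlD ⇒ llzlklD   [D -> k]
llzlklD ⇒ llzlkllDl   [D -> l D l]
llzlkllDl ⇒ llzlklllDll   [D -> l D l]
llzlklllDll ⇒ llzlkllllDlll   [D -> l D l]
llzlkllllDlll ⇒ llzlklllllDllll   [D -> l D l]
llzlklllllDllll ⇒ llzlklllllkllll   [D -> k]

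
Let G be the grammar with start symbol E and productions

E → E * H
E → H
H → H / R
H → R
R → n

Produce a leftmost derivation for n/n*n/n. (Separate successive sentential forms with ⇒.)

E ⇒ E*H ⇒ H*H ⇒ H/R*H ⇒ R/R*H ⇒ n/R*H ⇒ n/n*H ⇒ n/n*H/R ⇒ n/n*R/R ⇒ n/n*n/R ⇒ n/n*n/n

E ⇒ E*H   [E → E * H]
E*H ⇒ H*H   [E → H]
H*H ⇒ H/R*H   [H → H / R]
H/R*H ⇒ R/R*H   [H → R]
R/R*H ⇒ n/R*H   [R → n]
n/R*H ⇒ n/n*H   [R → n]
n/n*H ⇒ n/n*H/R   [H → H / R]
n/n*H/R ⇒ n/n*R/R   [H → R]
n/n*R/R ⇒ n/n*n/R   [R → n]
n/n*n/R ⇒ n/n*n/n   [R → n]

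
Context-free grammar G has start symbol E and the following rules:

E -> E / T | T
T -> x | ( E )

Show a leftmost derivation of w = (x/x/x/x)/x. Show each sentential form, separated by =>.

E => E/T   [E -> E / T]
E/T => T/T   [E -> T]
T/T => (E)/T   [T -> ( E )]
(E)/T => (E/T)/T   [E -> E / T]
(E/T)/T => (E/T/T)/T   [E -> E / T]
(E/T/T)/T => (E/T/T/T)/T   [E -> E / T]
(E/T/T/T)/T => (T/T/T/T)/T   [E -> T]
(T/T/T/T)/T => (x/T/T/T)/T   [T -> x]
(x/T/T/T)/T => (x/x/T/T)/T   [T -> x]
(x/x/T/T)/T => (x/x/x/T)/T   [T -> x]
(x/x/x/T)/T => (x/x/x/x)/T   [T -> x]
(x/x/x/x)/T => (x/x/x/x)/x   [T -> x]

E => E/T => T/T => (E)/T => (E/T)/T => (E/T/T)/T => (E/T/T/T)/T => (T/T/T/T)/T => (x/T/T/T)/T => (x/x/T/T)/T => (x/x/x/T)/T => (x/x/x/x)/T => (x/x/x/x)/x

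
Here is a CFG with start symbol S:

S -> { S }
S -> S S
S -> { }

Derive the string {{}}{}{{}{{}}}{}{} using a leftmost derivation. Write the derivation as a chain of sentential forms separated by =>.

S=>SS=>{S}S=>{{}}S=>{{}}SS=>{{}}{}S=>{{}}{}SS=>{{}}{}SSS=>{{}}{}{S}SS=>{{}}{}{SS}SS=>{{}}{}{{}S}SS=>{{}}{}{{}{S}}SS=>{{}}{}{{}{{}}}SS=>{{}}{}{{}{{}}}{}S=>{{}}{}{{}{{}}}{}{}

S => SS   [S -> S S]
SS => {S}S   [S -> { S }]
{S}S => {{}}S   [S -> { }]
{{}}S => {{}}SS   [S -> S S]
{{}}SS => {{}}{}S   [S -> { }]
{{}}{}S => {{}}{}SS   [S -> S S]
{{}}{}SS => {{}}{}SSS   [S -> S S]
{{}}{}SSS => {{}}{}{S}SS   [S -> { S }]
{{}}{}{S}SS => {{}}{}{SS}SS   [S -> S S]
{{}}{}{SS}SS => {{}}{}{{}S}SS   [S -> { }]
{{}}{}{{}S}SS => {{}}{}{{}{S}}SS   [S -> { S }]
{{}}{}{{}{S}}SS => {{}}{}{{}{{}}}SS   [S -> { }]
{{}}{}{{}{{}}}SS => {{}}{}{{}{{}}}{}S   [S -> { }]
{{}}{}{{}{{}}}{}S => {{}}{}{{}{{}}}{}{}   [S -> { }]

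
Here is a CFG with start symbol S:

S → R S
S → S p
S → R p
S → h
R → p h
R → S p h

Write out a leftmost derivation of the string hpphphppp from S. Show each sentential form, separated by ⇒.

S ⇒ Sp ⇒ Spp ⇒ RSpp ⇒ SphSpp ⇒ SpphSpp ⇒ hpphSpp ⇒ hpphRppp ⇒ hpphphppp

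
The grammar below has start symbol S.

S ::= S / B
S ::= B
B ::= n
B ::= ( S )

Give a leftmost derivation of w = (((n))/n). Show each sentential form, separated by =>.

S => B   [S ::= B]
B => (S)   [B ::= ( S )]
(S) => (S/B)   [S ::= S / B]
(S/B) => (B/B)   [S ::= B]
(B/B) => ((S)/B)   [B ::= ( S )]
((S)/B) => ((B)/B)   [S ::= B]
((B)/B) => (((S))/B)   [B ::= ( S )]
(((S))/B) => (((B))/B)   [S ::= B]
(((B))/B) => (((n))/B)   [B ::= n]
(((n))/B) => (((n))/n)   [B ::= n]

S=>B=>(S)=>(S/B)=>(B/B)=>((S)/B)=>((B)/B)=>(((S))/B)=>(((B))/B)=>(((n))/B)=>(((n))/n)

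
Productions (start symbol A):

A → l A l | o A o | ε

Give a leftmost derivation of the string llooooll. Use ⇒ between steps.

A ⇒ lAl   [A → l A l]
lAl ⇒ llAll   [A → l A l]
llAll ⇒ lloAoll   [A → o A o]
lloAoll ⇒ llooAooll   [A → o A o]
llooAooll ⇒ llooooll   [A → ε]

A ⇒ lAl ⇒ llAll ⇒ lloAoll ⇒ llooAooll ⇒ llooooll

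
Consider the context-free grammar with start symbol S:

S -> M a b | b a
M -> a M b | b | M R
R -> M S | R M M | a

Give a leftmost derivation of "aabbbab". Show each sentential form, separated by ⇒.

S ⇒ Mab   [S -> M a b]
Mab ⇒ aMbab   [M -> a M b]
aMbab ⇒ aaMbbab   [M -> a M b]
aaMbbab ⇒ aabbbab   [M -> b]

S ⇒ Mab ⇒ aMbab ⇒ aaMbbab ⇒ aabbbab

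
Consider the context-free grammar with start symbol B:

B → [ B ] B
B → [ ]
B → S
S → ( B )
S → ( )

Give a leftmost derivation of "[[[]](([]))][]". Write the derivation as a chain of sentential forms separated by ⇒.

B ⇒ [B]B ⇒ [[B]B]B ⇒ [[[]]B]B ⇒ [[[]]S]B ⇒ [[[]](B)]B ⇒ [[[]](S)]B ⇒ [[[]]((B))]B ⇒ [[[]](([]))]B ⇒ [[[]](([]))][]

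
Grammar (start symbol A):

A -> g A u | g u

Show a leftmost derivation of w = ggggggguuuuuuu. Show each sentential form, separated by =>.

A => gAu => ggAuu => gggAuuu => ggggAuuuu => gggggAuuuuu => ggggggAuuuuuu => ggggggguuuuuuu

A => gAu   [A -> g A u]
gAu => ggAuu   [A -> g A u]
ggAuu => gggAuuu   [A -> g A u]
gggAuuu => ggggAuuuu   [A -> g A u]
ggggAuuuu => gggggAuuuuu   [A -> g A u]
gggggAuuuuu => ggggggAuuuuuu   [A -> g A u]
ggggggAuuuuuu => ggggggguuuuuuu   [A -> g u]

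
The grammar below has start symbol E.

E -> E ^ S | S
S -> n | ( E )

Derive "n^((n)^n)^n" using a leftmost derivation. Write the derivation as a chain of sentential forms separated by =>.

E => E^S => E^S^S => S^S^S => n^S^S => n^(E)^S => n^(E^S)^S => n^(S^S)^S => n^((E)^S)^S => n^((S)^S)^S => n^((n)^S)^S => n^((n)^n)^S => n^((n)^n)^n

E => E^S   [E -> E ^ S]
E^S => E^S^S   [E -> E ^ S]
E^S^S => S^S^S   [E -> S]
S^S^S => n^S^S   [S -> n]
n^S^S => n^(E)^S   [S -> ( E )]
n^(E)^S => n^(E^S)^S   [E -> E ^ S]
n^(E^S)^S => n^(S^S)^S   [E -> S]
n^(S^S)^S => n^((E)^S)^S   [S -> ( E )]
n^((E)^S)^S => n^((S)^S)^S   [E -> S]
n^((S)^S)^S => n^((n)^S)^S   [S -> n]
n^((n)^S)^S => n^((n)^n)^S   [S -> n]
n^((n)^n)^S => n^((n)^n)^n   [S -> n]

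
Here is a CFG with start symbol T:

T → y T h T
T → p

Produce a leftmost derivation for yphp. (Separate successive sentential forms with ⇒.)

T ⇒ yThT   [T → y T h T]
yThT ⇒ yphT   [T → p]
yphT ⇒ yphp   [T → p]

T ⇒ yThT ⇒ yphT ⇒ yphp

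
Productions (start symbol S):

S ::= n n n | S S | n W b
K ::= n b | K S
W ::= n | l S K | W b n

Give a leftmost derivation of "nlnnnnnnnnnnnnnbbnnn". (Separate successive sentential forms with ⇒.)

S ⇒ SS ⇒ nWbS ⇒ nlSKbS ⇒ nlSSKbS ⇒ nlnnnSKbS ⇒ nlnnnSSKbS ⇒ nlnnnSSSKbS ⇒ nlnnnnnnSSKbS ⇒ nlnnnnnnnnnSKbS ⇒ nlnnnnnnnnnnnnKbS ⇒ nlnnnnnnnnnnnnnbbS ⇒ nlnnnnnnnnnnnnnbbnnn

S ⇒ SS   [S ::= S S]
SS ⇒ nWbS   [S ::= n W b]
nWbS ⇒ nlSKbS   [W ::= l S K]
nlSKbS ⇒ nlSSKbS   [S ::= S S]
nlSSKbS ⇒ nlnnnSKbS   [S ::= n n n]
nlnnnSKbS ⇒ nlnnnSSKbS   [S ::= S S]
nlnnnSSKbS ⇒ nlnnnSSSKbS   [S ::= S S]
nlnnnSSSKbS ⇒ nlnnnnnnSSKbS   [S ::= n n n]
nlnnnnnnSSKbS ⇒ nlnnnnnnnnnSKbS   [S ::= n n n]
nlnnnnnnnnnSKbS ⇒ nlnnnnnnnnnnnnKbS   [S ::= n n n]
nlnnnnnnnnnnnnKbS ⇒ nlnnnnnnnnnnnnnbbS   [K ::= n b]
nlnnnnnnnnnnnnnbbS ⇒ nlnnnnnnnnnnnnnbbnnn   [S ::= n n n]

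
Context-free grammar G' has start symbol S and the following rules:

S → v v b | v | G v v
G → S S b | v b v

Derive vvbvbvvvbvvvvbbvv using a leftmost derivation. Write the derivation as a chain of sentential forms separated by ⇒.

S ⇒ Gvv ⇒ SSbvv ⇒ GvvSbvv ⇒ SSbvvSbvv ⇒ GvvSbvvSbvv ⇒ SSbvvSbvvSbvv ⇒ vvbSbvvSbvvSbvv ⇒ vvbvbvvSbvvSbvv ⇒ vvbvbvvvbvvSbvv ⇒ vvbvbvvvbvvvvbbvv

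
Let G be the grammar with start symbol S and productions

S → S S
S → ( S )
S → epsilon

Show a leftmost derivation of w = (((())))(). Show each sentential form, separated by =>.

S => SS => SSS => (S)SS => (SS)SS => ((S)S)SS => (((S))S)SS => ((((S)))S)SS => (((()))S)SS => (((())))SS => (((())))(S)S => (((())))()S => (((())))()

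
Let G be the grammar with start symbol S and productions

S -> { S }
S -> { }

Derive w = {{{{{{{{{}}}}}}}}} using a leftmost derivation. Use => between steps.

S => {S} => {{S}} => {{{S}}} => {{{{S}}}} => {{{{{S}}}}} => {{{{{{S}}}}}} => {{{{{{{S}}}}}}} => {{{{{{{{S}}}}}}}} => {{{{{{{{{}}}}}}}}}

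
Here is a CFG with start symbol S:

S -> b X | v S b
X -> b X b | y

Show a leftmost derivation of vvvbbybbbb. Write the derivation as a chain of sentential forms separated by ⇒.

S⇒vSb⇒vvSbb⇒vvvSbbb⇒vvvbXbbb⇒vvvbbXbbbb⇒vvvbbybbbb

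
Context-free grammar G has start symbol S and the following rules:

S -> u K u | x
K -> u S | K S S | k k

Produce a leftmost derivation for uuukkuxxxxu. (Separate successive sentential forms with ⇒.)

S ⇒ uKu   [S -> u K u]
uKu ⇒ uKSSu   [K -> K S S]
uKSSu ⇒ uKSSSSu   [K -> K S S]
uKSSSSu ⇒ uuSSSSSu   [K -> u S]
uuSSSSSu ⇒ uuuKuSSSSu   [S -> u K u]
uuuKuSSSSu ⇒ uuukkuSSSSu   [K -> k k]
uuukkuSSSSu ⇒ uuukkuxSSSu   [S -> x]
uuukkuxSSSu ⇒ uuukkuxxSSu   [S -> x]
uuukkuxxSSu ⇒ uuukkuxxxSu   [S -> x]
uuukkuxxxSu ⇒ uuukkuxxxxu   [S -> x]

S ⇒ uKu ⇒ uKSSu ⇒ uKSSSSu ⇒ uuSSSSSu ⇒ uuuKuSSSSu ⇒ uuukkuSSSSu ⇒ uuukkuxSSSu ⇒ uuukkuxxSSu ⇒ uuukkuxxxSu ⇒ uuukkuxxxxu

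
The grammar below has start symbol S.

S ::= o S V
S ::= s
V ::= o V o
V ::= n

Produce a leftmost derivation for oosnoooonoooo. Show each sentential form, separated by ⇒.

S ⇒ oSV   [S ::= o S V]
oSV ⇒ ooSVV   [S ::= o S V]
ooSVV ⇒ oosVV   [S ::= s]
oosVV ⇒ oosnV   [V ::= n]
oosnV ⇒ oosnoVo   [V ::= o V o]
oosnoVo ⇒ oosnooVoo   [V ::= o V o]
oosnooVoo ⇒ oosnoooVooo   [V ::= o V o]
oosnoooVooo ⇒ oosnooooVoooo   [V ::= o V o]
oosnooooVoooo ⇒ oosnoooonoooo   [V ::= n]

S⇒oSV⇒ooSVV⇒oosVV⇒oosnV⇒oosnoVo⇒oosnooVoo⇒oosnoooVooo⇒oosnooooVoooo⇒oosnoooonoooo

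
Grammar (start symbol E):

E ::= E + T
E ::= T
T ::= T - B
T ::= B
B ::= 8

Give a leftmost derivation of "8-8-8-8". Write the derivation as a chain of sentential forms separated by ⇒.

E ⇒ T ⇒ T-B ⇒ T-B-B ⇒ T-B-B-B ⇒ B-B-B-B ⇒ 8-B-B-B ⇒ 8-8-B-B ⇒ 8-8-8-B ⇒ 8-8-8-8

E ⇒ T   [E ::= T]
T ⇒ T-B   [T ::= T - B]
T-B ⇒ T-B-B   [T ::= T - B]
T-B-B ⇒ T-B-B-B   [T ::= T - B]
T-B-B-B ⇒ B-B-B-B   [T ::= B]
B-B-B-B ⇒ 8-B-B-B   [B ::= 8]
8-B-B-B ⇒ 8-8-B-B   [B ::= 8]
8-8-B-B ⇒ 8-8-8-B   [B ::= 8]
8-8-8-B ⇒ 8-8-8-8   [B ::= 8]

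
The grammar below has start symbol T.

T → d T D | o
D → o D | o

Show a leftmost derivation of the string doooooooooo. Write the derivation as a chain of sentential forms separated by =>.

T => dTD => doD => dooD => doooD => dooooD => doooooD => dooooooD => doooooooD => dooooooooD => doooooooooD => doooooooooo

T => dTD   [T → d T D]
dTD => doD   [T → o]
doD => dooD   [D → o D]
dooD => doooD   [D → o D]
doooD => dooooD   [D → o D]
dooooD => doooooD   [D → o D]
doooooD => dooooooD   [D → o D]
dooooooD => doooooooD   [D → o D]
doooooooD => dooooooooD   [D → o D]
dooooooooD => doooooooooD   [D → o D]
doooooooooD => doooooooooo   [D → o]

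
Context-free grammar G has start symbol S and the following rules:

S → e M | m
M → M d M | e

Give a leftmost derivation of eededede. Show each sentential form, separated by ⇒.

S ⇒ eM   [S → e M]
eM ⇒ eMdM   [M → M d M]
eMdM ⇒ eMdMdM   [M → M d M]
eMdMdM ⇒ eMdMdMdM   [M → M d M]
eMdMdMdM ⇒ eedMdMdM   [M → e]
eedMdMdM ⇒ eededMdM   [M → e]
eededMdM ⇒ eedededM   [M → e]
eedededM ⇒ eededede   [M → e]

S ⇒ eM ⇒ eMdM ⇒ eMdMdM ⇒ eMdMdMdM ⇒ eedMdMdM ⇒ eededMdM ⇒ eedededM ⇒ eededede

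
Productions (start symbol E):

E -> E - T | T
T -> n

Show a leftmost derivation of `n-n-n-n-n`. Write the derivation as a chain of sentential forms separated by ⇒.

E ⇒ E-T ⇒ E-T-T ⇒ E-T-T-T ⇒ E-T-T-T-T ⇒ T-T-T-T-T ⇒ n-T-T-T-T ⇒ n-n-T-T-T ⇒ n-n-n-T-T ⇒ n-n-n-n-T ⇒ n-n-n-n-n

E ⇒ E-T   [E -> E - T]
E-T ⇒ E-T-T   [E -> E - T]
E-T-T ⇒ E-T-T-T   [E -> E - T]
E-T-T-T ⇒ E-T-T-T-T   [E -> E - T]
E-T-T-T-T ⇒ T-T-T-T-T   [E -> T]
T-T-T-T-T ⇒ n-T-T-T-T   [T -> n]
n-T-T-T-T ⇒ n-n-T-T-T   [T -> n]
n-n-T-T-T ⇒ n-n-n-T-T   [T -> n]
n-n-n-T-T ⇒ n-n-n-n-T   [T -> n]
n-n-n-n-T ⇒ n-n-n-n-n   [T -> n]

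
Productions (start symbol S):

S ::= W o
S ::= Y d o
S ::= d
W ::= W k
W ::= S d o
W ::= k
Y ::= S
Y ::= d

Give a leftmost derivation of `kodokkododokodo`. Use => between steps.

S => Ydo   [S ::= Y d o]
Ydo => Sdo   [Y ::= S]
Sdo => Wodo   [S ::= W o]
Wodo => Wkodo   [W ::= W k]
Wkodo => Sdokodo   [W ::= S d o]
Sdokodo => Ydodokodo   [S ::= Y d o]
Ydodokodo => Sdodokodo   [Y ::= S]
Sdodokodo => Wododokodo   [S ::= W o]
Wododokodo => Wkododokodo   [W ::= W k]
Wkododokodo => Wkkododokodo   [W ::= W k]
Wkkododokodo => Sdokkododokodo   [W ::= S d o]
Sdokkododokodo => Wodokkododokodo   [S ::= W o]
Wodokkododokodo => kodokkododokodo   [W ::= k]

S => Ydo => Sdo => Wodo => Wkodo => Sdokodo => Ydodokodo => Sdodokodo => Wododokodo => Wkododokodo => Wkkododokodo => Sdokkododokodo => Wodokkododokodo => kodokkododokodo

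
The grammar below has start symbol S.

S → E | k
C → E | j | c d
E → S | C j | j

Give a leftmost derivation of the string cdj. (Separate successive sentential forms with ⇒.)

S ⇒ E ⇒ Cj ⇒ cdj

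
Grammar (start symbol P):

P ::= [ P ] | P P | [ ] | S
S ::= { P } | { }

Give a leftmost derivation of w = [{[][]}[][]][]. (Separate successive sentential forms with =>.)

P=>PP=>[P]P=>[PP]P=>[PPP]P=>[SPP]P=>[{P}PP]P=>[{PP}PP]P=>[{[]P}PP]P=>[{[][]}PP]P=>[{[][]}[]P]P=>[{[][]}[][]]P=>[{[][]}[][]][]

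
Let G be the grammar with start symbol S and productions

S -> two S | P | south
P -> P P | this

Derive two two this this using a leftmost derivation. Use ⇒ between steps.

S ⇒ two S ⇒ two two S ⇒ two two P ⇒ two two P P ⇒ two two this P ⇒ two two this this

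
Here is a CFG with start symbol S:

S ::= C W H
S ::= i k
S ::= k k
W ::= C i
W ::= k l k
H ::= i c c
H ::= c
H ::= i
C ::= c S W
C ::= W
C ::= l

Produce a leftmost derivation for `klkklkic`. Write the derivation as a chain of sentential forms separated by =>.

S => CWH   [S ::= C W H]
CWH => WWH   [C ::= W]
WWH => klkWH   [W ::= k l k]
klkWH => klkCiH   [W ::= C i]
klkCiH => klkWiH   [C ::= W]
klkWiH => klkklkiH   [W ::= k l k]
klkklkiH => klkklkic   [H ::= c]

S => CWH => WWH => klkWH => klkCiH => klkWiH => klkklkiH => klkklkic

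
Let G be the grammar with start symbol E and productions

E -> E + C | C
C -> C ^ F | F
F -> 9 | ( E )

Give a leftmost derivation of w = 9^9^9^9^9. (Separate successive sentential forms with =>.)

E => C   [E -> C]
C => C^F   [C -> C ^ F]
C^F => C^F^F   [C -> C ^ F]
C^F^F => C^F^F^F   [C -> C ^ F]
C^F^F^F => C^F^F^F^F   [C -> C ^ F]
C^F^F^F^F => F^F^F^F^F   [C -> F]
F^F^F^F^F => 9^F^F^F^F   [F -> 9]
9^F^F^F^F => 9^9^F^F^F   [F -> 9]
9^9^F^F^F => 9^9^9^F^F   [F -> 9]
9^9^9^F^F => 9^9^9^9^F   [F -> 9]
9^9^9^9^F => 9^9^9^9^9   [F -> 9]

E => C => C^F => C^F^F => C^F^F^F => C^F^F^F^F => F^F^F^F^F => 9^F^F^F^F => 9^9^F^F^F => 9^9^9^F^F => 9^9^9^9^F => 9^9^9^9^9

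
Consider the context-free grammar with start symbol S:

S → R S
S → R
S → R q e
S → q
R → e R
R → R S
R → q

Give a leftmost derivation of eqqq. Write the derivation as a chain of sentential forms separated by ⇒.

S⇒RS⇒eRS⇒eqS⇒eqR⇒eqRS⇒eqqS⇒eqqR⇒eqqq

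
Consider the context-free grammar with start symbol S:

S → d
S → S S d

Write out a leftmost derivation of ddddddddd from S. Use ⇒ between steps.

S ⇒ SSd   [S → S S d]
SSd ⇒ SSdSd   [S → S S d]
SSdSd ⇒ dSdSd   [S → d]
dSdSd ⇒ dSSddSd   [S → S S d]
dSSddSd ⇒ ddSddSd   [S → d]
ddSddSd ⇒ dddddSd   [S → d]
dddddSd ⇒ dddddSSdd   [S → S S d]
dddddSSdd ⇒ ddddddSdd   [S → d]
ddddddSdd ⇒ ddddddddd   [S → d]

S⇒SSd⇒SSdSd⇒dSdSd⇒dSSddSd⇒ddSddSd⇒dddddSd⇒dddddSSdd⇒ddddddSdd⇒ddddddddd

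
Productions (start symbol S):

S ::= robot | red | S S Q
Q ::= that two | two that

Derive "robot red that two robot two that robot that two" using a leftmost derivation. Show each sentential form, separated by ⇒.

S ⇒ S S Q ⇒ S S Q S Q ⇒ S S Q S Q S Q ⇒ robot S Q S Q S Q ⇒ robot red Q S Q S Q ⇒ robot red that two S Q S Q ⇒ robot red that two robot Q S Q ⇒ robot red that two robot two that S Q ⇒ robot red that two robot two that robot Q ⇒ robot red that two robot two that robot that two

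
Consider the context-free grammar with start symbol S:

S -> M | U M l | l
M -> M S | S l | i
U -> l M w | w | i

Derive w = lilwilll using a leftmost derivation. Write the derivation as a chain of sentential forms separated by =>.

S => M => MS => SlS => UMllS => lMwMllS => lMSwMllS => liSwMllS => lilwMllS => lilwillS => lilwilll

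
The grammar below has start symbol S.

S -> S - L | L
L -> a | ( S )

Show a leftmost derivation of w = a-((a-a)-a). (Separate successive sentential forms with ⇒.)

S ⇒ S-L   [S -> S - L]
S-L ⇒ L-L   [S -> L]
L-L ⇒ a-L   [L -> a]
a-L ⇒ a-(S)   [L -> ( S )]
a-(S) ⇒ a-(S-L)   [S -> S - L]
a-(S-L) ⇒ a-(L-L)   [S -> L]
a-(L-L) ⇒ a-((S)-L)   [L -> ( S )]
a-((S)-L) ⇒ a-((S-L)-L)   [S -> S - L]
a-((S-L)-L) ⇒ a-((L-L)-L)   [S -> L]
a-((L-L)-L) ⇒ a-((a-L)-L)   [L -> a]
a-((a-L)-L) ⇒ a-((a-a)-L)   [L -> a]
a-((a-a)-L) ⇒ a-((a-a)-a)   [L -> a]

S ⇒ S-L ⇒ L-L ⇒ a-L ⇒ a-(S) ⇒ a-(S-L) ⇒ a-(L-L) ⇒ a-((S)-L) ⇒ a-((S-L)-L) ⇒ a-((L-L)-L) ⇒ a-((a-L)-L) ⇒ a-((a-a)-L) ⇒ a-((a-a)-a)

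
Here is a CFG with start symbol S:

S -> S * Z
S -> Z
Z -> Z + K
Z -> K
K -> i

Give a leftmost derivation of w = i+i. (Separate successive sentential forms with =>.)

S => Z => Z+K => K+K => i+K => i+i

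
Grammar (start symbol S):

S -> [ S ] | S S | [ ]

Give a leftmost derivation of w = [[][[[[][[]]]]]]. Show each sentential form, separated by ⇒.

S ⇒ [S]   [S -> [ S ]]
[S] ⇒ [SS]   [S -> S S]
[SS] ⇒ [[]S]   [S -> [ ]]
[[]S] ⇒ [[][S]]   [S -> [ S ]]
[[][S]] ⇒ [[][[S]]]   [S -> [ S ]]
[[][[S]]] ⇒ [[][[[S]]]]   [S -> [ S ]]
[[][[[S]]]] ⇒ [[][[[SS]]]]   [S -> S S]
[[][[[SS]]]] ⇒ [[][[[[]S]]]]   [S -> [ ]]
[[][[[[]S]]]] ⇒ [[][[[[][S]]]]]   [S -> [ S ]]
[[][[[[][S]]]]] ⇒ [[][[[[][[]]]]]]   [S -> [ ]]

S⇒[S]⇒[SS]⇒[[]S]⇒[[][S]]⇒[[][[S]]]⇒[[][[[S]]]]⇒[[][[[SS]]]]⇒[[][[[[]S]]]]⇒[[][[[[][S]]]]]⇒[[][[[[][[]]]]]]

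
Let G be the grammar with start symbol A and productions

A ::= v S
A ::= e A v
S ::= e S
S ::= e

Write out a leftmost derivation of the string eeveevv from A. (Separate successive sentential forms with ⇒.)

A ⇒ eAv ⇒ eeAvv ⇒ eevSvv ⇒ eeveSvv ⇒ eeveevv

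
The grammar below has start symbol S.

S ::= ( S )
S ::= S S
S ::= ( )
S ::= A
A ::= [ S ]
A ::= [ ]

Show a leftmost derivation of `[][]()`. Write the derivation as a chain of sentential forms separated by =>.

S => SS => SSS => ASS => []SS => []AS => [][]S => [][]()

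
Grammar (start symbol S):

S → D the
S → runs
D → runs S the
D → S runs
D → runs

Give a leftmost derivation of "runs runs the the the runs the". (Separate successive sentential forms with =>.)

S => D the   [S → D the]
D the => S runs the   [D → S runs]
S runs the => D the runs the   [S → D the]
D the runs the => runs S the the runs the   [D → runs S the]
runs S the the runs the => runs D the the the runs the   [S → D the]
runs D the the the runs the => runs runs the the the runs the   [D → runs]

S => D the => S runs the => D the runs the => runs S the the runs the => runs D the the the runs the => runs runs the the the runs the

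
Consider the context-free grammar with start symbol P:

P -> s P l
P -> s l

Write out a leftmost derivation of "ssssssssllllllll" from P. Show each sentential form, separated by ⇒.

P ⇒ sPl ⇒ ssPll ⇒ sssPlll ⇒ ssssPllll ⇒ sssssPlllll ⇒ ssssssPllllll ⇒ sssssssPlllllll ⇒ ssssssssllllllll

P ⇒ sPl   [P -> s P l]
sPl ⇒ ssPll   [P -> s P l]
ssPll ⇒ sssPlll   [P -> s P l]
sssPlll ⇒ ssssPllll   [P -> s P l]
ssssPllll ⇒ sssssPlllll   [P -> s P l]
sssssPlllll ⇒ ssssssPllllll   [P -> s P l]
ssssssPllllll ⇒ sssssssPlllllll   [P -> s P l]
sssssssPlllllll ⇒ ssssssssllllllll   [P -> s l]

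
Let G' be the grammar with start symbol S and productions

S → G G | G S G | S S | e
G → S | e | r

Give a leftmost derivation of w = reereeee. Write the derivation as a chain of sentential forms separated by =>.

S => GG   [S → G G]
GG => SG   [G → S]
SG => GSGG   [S → G S G]
GSGG => SSGG   [G → S]
SSGG => GSGSGG   [S → G S G]
GSGSGG => rSGSGG   [G → r]
rSGSGG => rGSGGSGG   [S → G S G]
rGSGGSGG => reSGGSGG   [G → e]
reSGGSGG => reeGGSGG   [S → e]
reeGGSGG => reerGSGG   [G → r]
reerGSGG => reereSGG   [G → e]
reereSGG => reereeGG   [S → e]
reereeGG => reereeeG   [G → e]
reereeeG => reereeee   [G → e]

S => GG => SG => GSGG => SSGG => GSGSGG => rSGSGG => rGSGGSGG => reSGGSGG => reeGGSGG => reerGSGG => reereSGG => reereeGG => reereeeG => reereeee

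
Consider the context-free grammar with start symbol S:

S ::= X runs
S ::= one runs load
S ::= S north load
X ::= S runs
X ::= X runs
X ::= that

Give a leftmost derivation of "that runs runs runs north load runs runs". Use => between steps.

S => X runs => S runs runs => S north load runs runs => X runs north load runs runs => S runs runs north load runs runs => X runs runs runs north load runs runs => that runs runs runs north load runs runs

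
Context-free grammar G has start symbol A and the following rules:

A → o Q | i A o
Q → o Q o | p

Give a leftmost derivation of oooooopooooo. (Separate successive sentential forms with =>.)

A=>oQ=>ooQo=>oooQoo=>ooooQooo=>oooooQoooo=>ooooooQooooo=>oooooopooooo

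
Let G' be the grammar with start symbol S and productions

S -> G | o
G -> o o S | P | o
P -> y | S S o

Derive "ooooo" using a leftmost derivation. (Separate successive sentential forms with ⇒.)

S ⇒ G   [S -> G]
G ⇒ P   [G -> P]
P ⇒ SSo   [P -> S S o]
SSo ⇒ GSo   [S -> G]
GSo ⇒ PSo   [G -> P]
PSo ⇒ SSoSo   [P -> S S o]
SSoSo ⇒ GSoSo   [S -> G]
GSoSo ⇒ oSoSo   [G -> o]
oSoSo ⇒ oooSo   [S -> o]
oooSo ⇒ ooooo   [S -> o]

S ⇒ G ⇒ P ⇒ SSo ⇒ GSo ⇒ PSo ⇒ SSoSo ⇒ GSoSo ⇒ oSoSo ⇒ oooSo ⇒ ooooo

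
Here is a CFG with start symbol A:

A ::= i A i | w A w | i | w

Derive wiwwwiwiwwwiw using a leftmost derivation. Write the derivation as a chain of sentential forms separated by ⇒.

A ⇒ wAw ⇒ wiAiw ⇒ wiwAwiw ⇒ wiwwAwwiw ⇒ wiwwwAwwwiw ⇒ wiwwwiAiwwwiw ⇒ wiwwwiwiwwwiw

A ⇒ wAw   [A ::= w A w]
wAw ⇒ wiAiw   [A ::= i A i]
wiAiw ⇒ wiwAwiw   [A ::= w A w]
wiwAwiw ⇒ wiwwAwwiw   [A ::= w A w]
wiwwAwwiw ⇒ wiwwwAwwwiw   [A ::= w A w]
wiwwwAwwwiw ⇒ wiwwwiAiwwwiw   [A ::= i A i]
wiwwwiAiwwwiw ⇒ wiwwwiwiwwwiw   [A ::= w]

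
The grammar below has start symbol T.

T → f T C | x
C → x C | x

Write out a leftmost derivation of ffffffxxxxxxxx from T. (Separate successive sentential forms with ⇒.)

T⇒fTC⇒ffTCC⇒fffTCCC⇒ffffTCCCC⇒fffffTCCCCC⇒ffffffTCCCCCC⇒ffffffxCCCCCC⇒ffffffxxCCCCCC⇒ffffffxxxCCCCC⇒ffffffxxxxCCCC⇒ffffffxxxxxCCC⇒ffffffxxxxxxCC⇒ffffffxxxxxxxC⇒ffffffxxxxxxxx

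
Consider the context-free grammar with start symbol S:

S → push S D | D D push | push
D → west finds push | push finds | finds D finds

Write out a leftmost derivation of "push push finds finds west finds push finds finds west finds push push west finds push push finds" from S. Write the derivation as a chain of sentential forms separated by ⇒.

S ⇒ push S D   [S → push S D]
push S D ⇒ push push S D D   [S → push S D]
push push S D D ⇒ push push D D push D D   [S → D D push]
push push D D push D D ⇒ push push finds D finds D push D D   [D → finds D finds]
push push finds D finds D push D D ⇒ push push finds finds D finds finds D push D D   [D → finds D finds]
push push finds finds D finds finds D push D D ⇒ push push finds finds west finds push finds finds D push D D   [D → west finds push]
push push finds finds west finds push finds finds D push D D ⇒ push push finds finds west finds push finds finds west finds push push D D   [D → west finds push]
push push finds finds west finds push finds finds west finds push push D D ⇒ push push finds finds west finds push finds finds west finds push push west finds push D   [D → west finds push]
push push finds finds west finds push finds finds west finds push push west finds push D ⇒ push push finds finds west finds push finds finds west finds push push west finds push push finds   [D → push finds]

S ⇒ push S D ⇒ push push S D D ⇒ push push D D push D D ⇒ push push finds D finds D push D D ⇒ push push finds finds D finds finds D push D D ⇒ push push finds finds west finds push finds finds D push D D ⇒ push push finds finds west finds push finds finds west finds push push D D ⇒ push push finds finds west finds push finds finds west finds push push west finds push D ⇒ push push finds finds west finds push finds finds west finds push push west finds push push finds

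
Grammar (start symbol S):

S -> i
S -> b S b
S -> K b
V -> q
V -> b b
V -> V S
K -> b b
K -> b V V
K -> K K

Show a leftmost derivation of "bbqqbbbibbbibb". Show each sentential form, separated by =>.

S => bSb => bKbb => bbVVbb => bbqVbb => bbqVSbb => bbqVSSbb => bbqqSSbb => bbqqbSbSbb => bbqqbbSbbSbb => bbqqbbbSbbbSbb => bbqqbbbibbbSbb => bbqqbbbibbbibb

S => bSb   [S -> b S b]
bSb => bKbb   [S -> K b]
bKbb => bbVVbb   [K -> b V V]
bbVVbb => bbqVbb   [V -> q]
bbqVbb => bbqVSbb   [V -> V S]
bbqVSbb => bbqVSSbb   [V -> V S]
bbqVSSbb => bbqqSSbb   [V -> q]
bbqqSSbb => bbqqbSbSbb   [S -> b S b]
bbqqbSbSbb => bbqqbbSbbSbb   [S -> b S b]
bbqqbbSbbSbb => bbqqbbbSbbbSbb   [S -> b S b]
bbqqbbbSbbbSbb => bbqqbbbibbbSbb   [S -> i]
bbqqbbbibbbSbb => bbqqbbbibbbibb   [S -> i]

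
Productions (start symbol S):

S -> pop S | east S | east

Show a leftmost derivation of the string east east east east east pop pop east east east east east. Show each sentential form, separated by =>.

S => east S   [S -> east S]
east S => east east S   [S -> east S]
east east S => east east east S   [S -> east S]
east east east S => east east east east S   [S -> east S]
east east east east S => east east east east east S   [S -> east S]
east east east east east S => east east east east east pop S   [S -> pop S]
east east east east east pop S => east east east east east pop pop S   [S -> pop S]
east east east east east pop pop S => east east east east east pop pop east S   [S -> east S]
east east east east east pop pop east S => east east east east east pop pop east east S   [S -> east S]
east east east east east pop pop east east S => east east east east east pop pop east east east S   [S -> east S]
east east east east east pop pop east east east S => east east east east east pop pop east east east east S   [S -> east S]
east east east east east pop pop east east east east S => east east east east east pop pop east east east east east   [S -> east]

S => east S => east east S => east east east S => east east east east S => east east east east east S => east east east east east pop S => east east east east east pop pop S => east east east east east pop pop east S => east east east east east pop pop east east S => east east east east east pop pop east east east S => east east east east east pop pop east east east east S => east east east east east pop pop east east east east east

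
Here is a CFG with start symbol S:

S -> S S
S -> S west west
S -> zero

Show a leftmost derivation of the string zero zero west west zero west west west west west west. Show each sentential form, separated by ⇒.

S ⇒ S west west ⇒ S west west west west ⇒ S S west west west west ⇒ zero S west west west west ⇒ zero S west west west west west west ⇒ zero S S west west west west west west ⇒ zero S west west S west west west west west west ⇒ zero zero west west S west west west west west west ⇒ zero zero west west zero west west west west west west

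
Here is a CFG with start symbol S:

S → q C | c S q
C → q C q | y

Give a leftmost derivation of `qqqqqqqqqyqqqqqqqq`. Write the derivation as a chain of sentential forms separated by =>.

S => qC => qqCq => qqqCqq => qqqqCqqq => qqqqqCqqqq => qqqqqqCqqqqq => qqqqqqqCqqqqqq => qqqqqqqqCqqqqqqq => qqqqqqqqqCqqqqqqqq => qqqqqqqqqyqqqqqqqq

S => qC   [S → q C]
qC => qqCq   [C → q C q]
qqCq => qqqCqq   [C → q C q]
qqqCqq => qqqqCqqq   [C → q C q]
qqqqCqqq => qqqqqCqqqq   [C → q C q]
qqqqqCqqqq => qqqqqqCqqqqq   [C → q C q]
qqqqqqCqqqqq => qqqqqqqCqqqqqq   [C → q C q]
qqqqqqqCqqqqqq => qqqqqqqqCqqqqqqq   [C → q C q]
qqqqqqqqCqqqqqqq => qqqqqqqqqCqqqqqqqq   [C → q C q]
qqqqqqqqqCqqqqqqqq => qqqqqqqqqyqqqqqqqq   [C → y]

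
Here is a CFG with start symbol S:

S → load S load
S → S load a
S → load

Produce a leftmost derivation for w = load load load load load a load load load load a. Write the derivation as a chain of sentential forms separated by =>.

S => S load a   [S → S load a]
S load a => load S load load a   [S → load S load]
load S load load a => load load S load load load a   [S → load S load]
load load S load load load a => load load load S load load load load a   [S → load S load]
load load load S load load load load a => load load load S load a load load load load a   [S → S load a]
load load load S load a load load load load a => load load load load load a load load load load a   [S → load]

S => S load a => load S load load a => load load S load load load a => load load load S load load load load a => load load load S load a load load load load a => load load load load load a load load load load a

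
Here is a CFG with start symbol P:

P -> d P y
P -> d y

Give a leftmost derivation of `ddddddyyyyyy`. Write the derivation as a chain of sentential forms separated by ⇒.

P ⇒ dPy ⇒ ddPyy ⇒ dddPyyy ⇒ ddddPyyyy ⇒ dddddPyyyyy ⇒ ddddddyyyyyy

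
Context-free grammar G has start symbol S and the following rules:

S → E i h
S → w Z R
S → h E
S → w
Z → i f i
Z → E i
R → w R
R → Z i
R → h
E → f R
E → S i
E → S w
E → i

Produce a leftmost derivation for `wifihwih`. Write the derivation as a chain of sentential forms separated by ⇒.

S ⇒ Eih ⇒ Swih ⇒ wZRwih ⇒ wifiRwih ⇒ wifihwih

S ⇒ Eih   [S → E i h]
Eih ⇒ Swih   [E → S w]
Swih ⇒ wZRwih   [S → w Z R]
wZRwih ⇒ wifiRwih   [Z → i f i]
wifiRwih ⇒ wifihwih   [R → h]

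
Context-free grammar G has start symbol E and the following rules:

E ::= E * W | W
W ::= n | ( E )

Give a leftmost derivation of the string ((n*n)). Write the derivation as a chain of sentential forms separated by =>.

E => W => (E) => (W) => ((E)) => ((E*W)) => ((W*W)) => ((n*W)) => ((n*n))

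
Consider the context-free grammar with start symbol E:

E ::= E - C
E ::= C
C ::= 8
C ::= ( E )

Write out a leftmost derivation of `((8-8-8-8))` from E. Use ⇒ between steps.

E ⇒ C   [E ::= C]
C ⇒ (E)   [C ::= ( E )]
(E) ⇒ (C)   [E ::= C]
(C) ⇒ ((E))   [C ::= ( E )]
((E)) ⇒ ((E-C))   [E ::= E - C]
((E-C)) ⇒ ((E-C-C))   [E ::= E - C]
((E-C-C)) ⇒ ((E-C-C-C))   [E ::= E - C]
((E-C-C-C)) ⇒ ((C-C-C-C))   [E ::= C]
((C-C-C-C)) ⇒ ((8-C-C-C))   [C ::= 8]
((8-C-C-C)) ⇒ ((8-8-C-C))   [C ::= 8]
((8-8-C-C)) ⇒ ((8-8-8-C))   [C ::= 8]
((8-8-8-C)) ⇒ ((8-8-8-8))   [C ::= 8]

E⇒C⇒(E)⇒(C)⇒((E))⇒((E-C))⇒((E-C-C))⇒((E-C-C-C))⇒((C-C-C-C))⇒((8-C-C-C))⇒((8-8-C-C))⇒((8-8-8-C))⇒((8-8-8-8))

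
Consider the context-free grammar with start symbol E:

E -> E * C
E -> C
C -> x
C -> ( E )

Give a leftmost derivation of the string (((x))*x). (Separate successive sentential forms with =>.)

E=>C=>(E)=>(E*C)=>(C*C)=>((E)*C)=>((C)*C)=>(((E))*C)=>(((C))*C)=>(((x))*C)=>(((x))*x)

E => C   [E -> C]
C => (E)   [C -> ( E )]
(E) => (E*C)   [E -> E * C]
(E*C) => (C*C)   [E -> C]
(C*C) => ((E)*C)   [C -> ( E )]
((E)*C) => ((C)*C)   [E -> C]
((C)*C) => (((E))*C)   [C -> ( E )]
(((E))*C) => (((C))*C)   [E -> C]
(((C))*C) => (((x))*C)   [C -> x]
(((x))*C) => (((x))*x)   [C -> x]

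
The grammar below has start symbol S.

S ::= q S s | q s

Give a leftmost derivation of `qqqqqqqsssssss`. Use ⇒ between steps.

S ⇒ qSs ⇒ qqSss ⇒ qqqSsss ⇒ qqqqSssss ⇒ qqqqqSsssss ⇒ qqqqqqSssssss ⇒ qqqqqqqsssssss

S ⇒ qSs   [S ::= q S s]
qSs ⇒ qqSss   [S ::= q S s]
qqSss ⇒ qqqSsss   [S ::= q S s]
qqqSsss ⇒ qqqqSssss   [S ::= q S s]
qqqqSssss ⇒ qqqqqSsssss   [S ::= q S s]
qqqqqSsssss ⇒ qqqqqqSssssss   [S ::= q S s]
qqqqqqSssssss ⇒ qqqqqqqsssssss   [S ::= q s]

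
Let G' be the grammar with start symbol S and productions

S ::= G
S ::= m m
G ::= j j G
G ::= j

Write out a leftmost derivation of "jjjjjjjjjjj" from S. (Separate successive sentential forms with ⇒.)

S ⇒ G   [S ::= G]
G ⇒ jjG   [G ::= j j G]
jjG ⇒ jjjjG   [G ::= j j G]
jjjjG ⇒ jjjjjjG   [G ::= j j G]
jjjjjjG ⇒ jjjjjjjjG   [G ::= j j G]
jjjjjjjjG ⇒ jjjjjjjjjjG   [G ::= j j G]
jjjjjjjjjjG ⇒ jjjjjjjjjjj   [G ::= j]

S ⇒ G ⇒ jjG ⇒ jjjjG ⇒ jjjjjjG ⇒ jjjjjjjjG ⇒ jjjjjjjjjjG ⇒ jjjjjjjjjjj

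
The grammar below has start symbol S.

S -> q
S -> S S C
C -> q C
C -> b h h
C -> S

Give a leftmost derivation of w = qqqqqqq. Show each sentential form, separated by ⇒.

S ⇒ SSC ⇒ qSC ⇒ qqC ⇒ qqqC ⇒ qqqqC ⇒ qqqqqC ⇒ qqqqqqC ⇒ qqqqqqS ⇒ qqqqqqq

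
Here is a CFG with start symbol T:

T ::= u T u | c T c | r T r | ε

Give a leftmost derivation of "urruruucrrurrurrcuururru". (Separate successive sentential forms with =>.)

T=>uTu=>urTru=>urrTrru=>urruTurru=>urrurTrurru=>urruruTururru=>urruruuTuururru=>urruruucTcuururru=>urruruucrTrcuururru=>urruruucrrTrrcuururru=>urruruucrruTurrcuururru=>urruruucrrurTrurrcuururru=>urruruucrrurrurrcuururru

T => uTu   [T ::= u T u]
uTu => urTru   [T ::= r T r]
urTru => urrTrru   [T ::= r T r]
urrTrru => urruTurru   [T ::= u T u]
urruTurru => urrurTrurru   [T ::= r T r]
urrurTrurru => urruruTururru   [T ::= u T u]
urruruTururru => urruruuTuururru   [T ::= u T u]
urruruuTuururru => urruruucTcuururru   [T ::= c T c]
urruruucTcuururru => urruruucrTrcuururru   [T ::= r T r]
urruruucrTrcuururru => urruruucrrTrrcuururru   [T ::= r T r]
urruruucrrTrrcuururru => urruruucrruTurrcuururru   [T ::= u T u]
urruruucrruTurrcuururru => urruruucrrurTrurrcuururru   [T ::= r T r]
urruruucrrurTrurrcuururru => urruruucrrurrurrcuururru   [T ::= ε]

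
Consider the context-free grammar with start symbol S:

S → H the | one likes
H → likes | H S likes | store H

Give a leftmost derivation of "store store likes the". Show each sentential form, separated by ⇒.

S ⇒ H the ⇒ store H the ⇒ store store H the ⇒ store store likes the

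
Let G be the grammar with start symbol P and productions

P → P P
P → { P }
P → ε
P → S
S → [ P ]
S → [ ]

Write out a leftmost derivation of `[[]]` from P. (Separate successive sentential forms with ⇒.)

P ⇒ PP   [P → P P]
PP ⇒ SP   [P → S]
SP ⇒ [P]P   [S → [ P ]]
[P]P ⇒ [PP]P   [P → P P]
[PP]P ⇒ [SP]P   [P → S]
[SP]P ⇒ [[P]P]P   [S → [ P ]]
[[P]P]P ⇒ [[]P]P   [P → ε]
[[]P]P ⇒ [[]]P   [P → ε]
[[]]P ⇒ [[]]   [P → ε]

P ⇒ PP ⇒ SP ⇒ [P]P ⇒ [PP]P ⇒ [SP]P ⇒ [[P]P]P ⇒ [[]P]P ⇒ [[]]P ⇒ [[]]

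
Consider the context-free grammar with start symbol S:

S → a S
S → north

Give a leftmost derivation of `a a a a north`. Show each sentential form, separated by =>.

S => a S => a a S => a a a S => a a a a S => a a a a north

S => a S   [S → a S]
a S => a a S   [S → a S]
a a S => a a a S   [S → a S]
a a a S => a a a a S   [S → a S]
a a a a S => a a a a north   [S → north]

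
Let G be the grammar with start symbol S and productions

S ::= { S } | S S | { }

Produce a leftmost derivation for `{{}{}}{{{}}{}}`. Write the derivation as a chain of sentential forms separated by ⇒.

S ⇒ SS ⇒ {S}S ⇒ {SS}S ⇒ {{}S}S ⇒ {{}{}}S ⇒ {{}{}}{S} ⇒ {{}{}}{SS} ⇒ {{}{}}{{S}S} ⇒ {{}{}}{{{}}S} ⇒ {{}{}}{{{}}{}}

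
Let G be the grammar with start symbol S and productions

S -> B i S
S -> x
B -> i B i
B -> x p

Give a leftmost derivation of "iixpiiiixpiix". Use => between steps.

S => BiS   [S -> B i S]
BiS => iBiiS   [B -> i B i]
iBiiS => iiBiiiS   [B -> i B i]
iiBiiiS => iixpiiiS   [B -> x p]
iixpiiiS => iixpiiiBiS   [S -> B i S]
iixpiiiBiS => iixpiiiiBiiS   [B -> i B i]
iixpiiiiBiiS => iixpiiiixpiiS   [B -> x p]
iixpiiiixpiiS => iixpiiiixpiix   [S -> x]

S => BiS => iBiiS => iiBiiiS => iixpiiiS => iixpiiiBiS => iixpiiiiBiiS => iixpiiiixpiiS => iixpiiiixpiix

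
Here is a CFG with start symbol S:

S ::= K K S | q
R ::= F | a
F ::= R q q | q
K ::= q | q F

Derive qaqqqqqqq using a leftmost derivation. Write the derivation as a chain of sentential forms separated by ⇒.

S ⇒ KKS   [S ::= K K S]
KKS ⇒ qFKS   [K ::= q F]
qFKS ⇒ qRqqKS   [F ::= R q q]
qRqqKS ⇒ qFqqKS   [R ::= F]
qFqqKS ⇒ qRqqqqKS   [F ::= R q q]
qRqqqqKS ⇒ qaqqqqKS   [R ::= a]
qaqqqqKS ⇒ qaqqqqqFS   [K ::= q F]
qaqqqqqFS ⇒ qaqqqqqqS   [F ::= q]
qaqqqqqqS ⇒ qaqqqqqqq   [S ::= q]

S⇒KKS⇒qFKS⇒qRqqKS⇒qFqqKS⇒qRqqqqKS⇒qaqqqqKS⇒qaqqqqqFS⇒qaqqqqqqS⇒qaqqqqqqq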